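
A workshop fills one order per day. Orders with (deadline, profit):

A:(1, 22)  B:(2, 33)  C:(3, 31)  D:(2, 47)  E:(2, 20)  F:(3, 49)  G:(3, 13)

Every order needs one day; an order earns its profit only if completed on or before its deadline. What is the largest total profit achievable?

129

Take jobs in profit order; each goes to the latest open slot no later than its deadline.
By profit: F(d3,49), D(d2,47), B(d2,33), C(d3,31), A(d1,22), E(d2,20), G(d3,13)
F→slot 3; D→slot 2; B→slot 1; C skipped; A skipped; E skipped; G skipped.
Profit = 33 + 47 + 49 = 129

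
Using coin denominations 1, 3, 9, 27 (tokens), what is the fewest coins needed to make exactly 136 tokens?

6

Use the largest denomination that fits, subtract, and repeat.
136 = 5×27 + 1×1
Total coins = 5 + 1 = 6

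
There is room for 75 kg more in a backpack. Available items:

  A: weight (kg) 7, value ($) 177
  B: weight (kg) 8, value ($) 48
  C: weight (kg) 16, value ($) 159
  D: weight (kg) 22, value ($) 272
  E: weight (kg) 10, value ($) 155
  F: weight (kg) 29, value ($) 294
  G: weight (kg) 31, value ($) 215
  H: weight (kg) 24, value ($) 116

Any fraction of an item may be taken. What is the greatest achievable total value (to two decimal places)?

Ratios (sorted): A 25.29, E 15.50, D 12.36, F 10.14, C 9.94, G 6.94, B 6.00, H 4.83
take A (7 @ 177); take E (10 @ 155); take D (22 @ 272); take F (29 @ 294); take 7/16 of C → 69.56. Capacity used 75/75.
Total value = 967.56

967.56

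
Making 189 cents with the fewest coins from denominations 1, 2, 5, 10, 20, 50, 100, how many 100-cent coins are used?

1

Greedy: take as many of the largest coin as possible, then repeat with the remainder.
189 − 1×100→89 − 1×50→39 − 1×20→19 − 1×10→9 − 1×5→4 − 2×2→0
Count of 100: 1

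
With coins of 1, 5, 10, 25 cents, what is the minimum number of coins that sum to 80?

4

Greedy: take as many of the largest coin as possible, then repeat with the remainder.
80 = 3×25 + 1×5
Total coins = 3 + 1 = 4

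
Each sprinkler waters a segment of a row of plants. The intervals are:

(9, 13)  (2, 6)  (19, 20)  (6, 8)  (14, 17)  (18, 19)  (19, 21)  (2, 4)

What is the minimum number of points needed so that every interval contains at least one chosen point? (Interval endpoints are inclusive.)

Sorted: [2,4] [2,6] [6,8] [9,13] [14,17] [18,19] [19,20] [19,21]
{[2,4],[2,6]} hit by 4; {[6,8]} hit by 8; {[9,13]} hit by 13; {[14,17]} hit by 17; {[18,19],[19,20],[19,21]} hit by 19.
Points: 4, 8, 13, 17, 19 (5 total).

5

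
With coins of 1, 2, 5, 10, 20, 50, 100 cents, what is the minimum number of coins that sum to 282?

Use the largest denomination that fits, subtract, and repeat.
282 − 2×100→82 − 1×50→32 − 1×20→12 − 1×10→2 − 1×2→0
Total coins = 2 + 1 + 1 + 1 + 1 = 6

6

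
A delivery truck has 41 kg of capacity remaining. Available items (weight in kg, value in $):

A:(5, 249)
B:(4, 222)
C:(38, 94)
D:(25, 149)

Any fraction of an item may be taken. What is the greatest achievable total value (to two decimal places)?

Greedy by value/weight ratio, highest first.
Ratios (sorted): B 55.50, A 49.80, D 5.96, C 2.47
take B (4 @ 222); take A (5 @ 249); take D (25 @ 149); take 7/38 of C → 17.32. Capacity used 41/41.
Total value = 637.32

637.32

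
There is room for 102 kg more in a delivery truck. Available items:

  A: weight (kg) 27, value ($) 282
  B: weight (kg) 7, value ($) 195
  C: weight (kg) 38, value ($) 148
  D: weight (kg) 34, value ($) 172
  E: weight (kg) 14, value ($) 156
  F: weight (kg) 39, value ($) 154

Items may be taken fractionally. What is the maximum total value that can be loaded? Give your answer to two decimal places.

Sort by value per unit weight and fill in that order.
Ratios (sorted): B 27.86, E 11.14, A 10.44, D 5.06, F 3.95, C 3.89
take B (7 @ 195); take E (14 @ 156); take A (27 @ 282); take D (34 @ 172); take 20/39 of F → 78.97. Capacity used 102/102.
Total value = 883.97

883.97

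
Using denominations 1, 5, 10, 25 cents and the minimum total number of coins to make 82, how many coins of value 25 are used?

Use the largest denomination that fits, subtract, and repeat.
82 − 3×25→7 − 1×5→2 − 2×1→0
Count of 25: 3

3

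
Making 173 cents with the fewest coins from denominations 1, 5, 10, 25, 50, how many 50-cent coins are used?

3

Greedy: take as many of the largest coin as possible, then repeat with the remainder.
173 − 3×50→23 − 2×10→3 − 3×1→0
Count of 50: 3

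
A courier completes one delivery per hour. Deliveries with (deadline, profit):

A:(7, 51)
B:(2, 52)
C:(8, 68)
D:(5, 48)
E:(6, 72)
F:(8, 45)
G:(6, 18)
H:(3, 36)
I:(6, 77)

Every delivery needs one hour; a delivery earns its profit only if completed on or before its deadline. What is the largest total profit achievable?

449

By profit: I(d6,77), E(d6,72), C(d8,68), B(d2,52), A(d7,51), D(d5,48), F(d8,45), H(d3,36), G(d6,18)
I→slot 6; E→slot 5; C→slot 8; B→slot 2; A→slot 7; D→slot 4; F→slot 3; H→slot 1; G skipped.
Profit = 36 + 52 + 45 + 48 + 72 + 77 + 51 + 68 = 449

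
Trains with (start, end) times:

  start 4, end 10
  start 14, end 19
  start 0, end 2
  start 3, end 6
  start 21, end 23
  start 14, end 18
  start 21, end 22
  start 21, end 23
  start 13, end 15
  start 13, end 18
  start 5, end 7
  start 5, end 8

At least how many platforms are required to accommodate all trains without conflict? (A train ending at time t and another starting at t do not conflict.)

4

Count concurrent intervals with a sweep; the peak is the room count.
starts: [0, 3, 4, 5, 5, 13, 13, 14, 14, 21, 21, 21]
ends:   [2, 6, 7, 8, 10, 15, 18, 18, 19, 22, 23, 23]
s0→1 e2→0 s3→1 s4→2 s5→3 s5→4  — peak 4.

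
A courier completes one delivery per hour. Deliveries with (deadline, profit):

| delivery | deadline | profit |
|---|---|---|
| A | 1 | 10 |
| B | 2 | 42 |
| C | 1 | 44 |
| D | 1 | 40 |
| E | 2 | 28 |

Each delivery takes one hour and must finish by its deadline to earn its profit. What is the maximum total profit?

By profit: C(d1,44), B(d2,42), D(d1,40), E(d2,28), A(d1,10)
C→slot 1; B→slot 2; D skipped; E skipped; A skipped.
Profit = 44 + 42 = 86

86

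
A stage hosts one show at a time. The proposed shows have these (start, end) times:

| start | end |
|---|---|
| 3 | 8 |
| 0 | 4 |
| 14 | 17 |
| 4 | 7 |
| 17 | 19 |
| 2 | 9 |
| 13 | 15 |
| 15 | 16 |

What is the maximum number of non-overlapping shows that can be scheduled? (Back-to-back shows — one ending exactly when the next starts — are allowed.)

5

Sorted by end: (0,4)  (4,7)  (3,8)  (2,9)  (13,15)  (15,16)  (14,17)  (17,19)
take (0,4); take (4,7); take (13,15); take (15,16); skip (14,17); take (17,19).
Selected 5 shows.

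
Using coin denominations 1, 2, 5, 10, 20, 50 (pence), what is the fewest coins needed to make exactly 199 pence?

199 = 3×50 + 2×20 + 1×5 + 2×2
Total coins = 3 + 2 + 1 + 2 = 8

8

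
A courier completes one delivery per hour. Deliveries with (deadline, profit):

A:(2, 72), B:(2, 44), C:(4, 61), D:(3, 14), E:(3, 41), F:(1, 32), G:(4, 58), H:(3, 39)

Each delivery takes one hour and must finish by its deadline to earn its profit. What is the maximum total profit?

235

Profit order: A=72 C=61 G=58 B=44 E=41 H=39 F=32 D=14
Assign: A→slot 2, C→slot 4, G→slot 3, B→slot 1, E skipped, H skipped, F skipped, D skipped.
Slots: [1:B] [2:A] [3:G] [4:C]
Profit = 44 + 72 + 58 + 61 = 235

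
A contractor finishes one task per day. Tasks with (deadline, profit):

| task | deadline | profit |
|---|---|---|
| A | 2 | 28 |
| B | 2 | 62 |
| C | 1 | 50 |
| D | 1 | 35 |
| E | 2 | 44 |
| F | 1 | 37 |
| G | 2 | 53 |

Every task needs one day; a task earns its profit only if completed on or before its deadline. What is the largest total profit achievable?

115

By profit: B(d2,62), G(d2,53), C(d1,50), E(d2,44), F(d1,37), D(d1,35), A(d2,28)
B→slot 2; G→slot 1; C skipped; E skipped; F skipped; D skipped; A skipped.
Profit = 53 + 62 = 115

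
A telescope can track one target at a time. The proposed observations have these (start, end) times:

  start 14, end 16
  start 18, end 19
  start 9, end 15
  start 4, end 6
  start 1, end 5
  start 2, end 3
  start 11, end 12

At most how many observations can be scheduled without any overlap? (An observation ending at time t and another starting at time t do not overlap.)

5

Sorted by end: (2,3)  (1,5)  (4,6)  (11,12)  (9,15)  (14,16)  (18,19)
take (2,3); skip (1,5); take (4,6); take (11,12); skip (9,15); take (14,16); take (18,19).
Selected 5 observations.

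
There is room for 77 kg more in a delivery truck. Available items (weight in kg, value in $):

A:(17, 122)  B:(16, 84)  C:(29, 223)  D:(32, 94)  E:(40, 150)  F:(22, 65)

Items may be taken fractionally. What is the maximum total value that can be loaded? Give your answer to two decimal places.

485.25

Greedy by value/weight ratio, highest first.
Order: C (223/29=7.69) > A (122/17=7.18) > B (84/16=5.25) > E (150/40=3.75) > F (65/22=2.95) > D (94/32=2.94)
Fill: take C (29 @ 223) → take A (17 @ 122) → take B (16 @ 84) → take 15/40 of E → 56.25; 77/77 used.
Total value = 485.25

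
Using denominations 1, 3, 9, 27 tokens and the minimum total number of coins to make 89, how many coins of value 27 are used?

Use the largest denomination that fits, subtract, and repeat.
89 − 3×27→8 − 2×3→2 − 2×1→0
Count of 27: 3

3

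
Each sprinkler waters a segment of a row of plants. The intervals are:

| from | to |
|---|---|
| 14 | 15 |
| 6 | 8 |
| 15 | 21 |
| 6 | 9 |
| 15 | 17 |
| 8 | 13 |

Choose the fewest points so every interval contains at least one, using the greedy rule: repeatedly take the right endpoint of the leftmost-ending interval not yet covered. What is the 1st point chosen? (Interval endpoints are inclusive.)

8

Process intervals by earliest right end; each time one isn't hit yet, stab at its right endpoint.
By right end: [6,8]  [6,9]  [8,13]  [14,15]  [15,17]  [15,21]
[6,8] uncovered → point at 8; [14,15] uncovered → point at 15.
Points: 8, 15 (2 total).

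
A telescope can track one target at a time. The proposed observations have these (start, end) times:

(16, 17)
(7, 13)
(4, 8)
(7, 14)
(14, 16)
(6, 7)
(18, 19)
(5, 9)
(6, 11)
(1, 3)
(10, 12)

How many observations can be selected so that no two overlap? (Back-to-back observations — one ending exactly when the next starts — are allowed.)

6

By end time: (1,3), (6,7), (4,8), (5,9), (6,11), (10,12), (7,13), (7,14), (14,16), (16,17), (18,19).
Pick (1,3); next start ≥ 3 → (6,7); next start ≥ 7 → (10,12); next start ≥ 12 → (14,16); next start ≥ 16 → (16,17); next start ≥ 17 → (18,19).
Selected 6 observations.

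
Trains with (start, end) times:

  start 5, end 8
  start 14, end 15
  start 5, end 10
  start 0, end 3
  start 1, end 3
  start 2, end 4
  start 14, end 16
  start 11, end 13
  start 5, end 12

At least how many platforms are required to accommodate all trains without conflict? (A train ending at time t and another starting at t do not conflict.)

3

Count concurrent intervals with a sweep; the peak is the room count.
Events (time:±→running): 0:+→1 1:+→2 2:+→3 … peak 3.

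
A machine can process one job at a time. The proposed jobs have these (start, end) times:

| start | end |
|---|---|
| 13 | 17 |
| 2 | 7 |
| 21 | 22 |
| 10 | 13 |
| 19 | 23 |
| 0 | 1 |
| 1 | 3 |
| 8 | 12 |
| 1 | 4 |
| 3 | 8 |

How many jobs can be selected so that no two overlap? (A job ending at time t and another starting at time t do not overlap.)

6

By end time: (0,1), (1,3), (1,4), (2,7), (3,8), (8,12), (10,13), (13,17), (21,22), (19,23).
Pick (0,1); next start ≥ 1 → (1,3); next start ≥ 3 → (3,8); next start ≥ 8 → (8,12); next start ≥ 12 → (13,17); next start ≥ 17 → (21,22).
Selected 6 jobs.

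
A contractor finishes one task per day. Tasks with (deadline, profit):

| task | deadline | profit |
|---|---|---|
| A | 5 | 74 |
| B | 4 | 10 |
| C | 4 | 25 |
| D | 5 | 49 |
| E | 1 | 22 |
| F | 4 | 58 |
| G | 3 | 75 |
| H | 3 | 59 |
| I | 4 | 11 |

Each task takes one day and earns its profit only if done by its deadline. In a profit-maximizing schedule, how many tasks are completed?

5

Sort by profit descending; place each in the latest free slot ≤ its deadline.
Profit order: G=75 A=74 H=59 F=58 D=49 C=25 E=22 I=11 B=10
Assign: G→slot 3, A→slot 5, H→slot 2, F→slot 4, D→slot 1, C skipped, E skipped, I skipped, B skipped.
Slots: [1:D] [2:H] [3:G] [4:F] [5:A]
5 of 9 scheduled.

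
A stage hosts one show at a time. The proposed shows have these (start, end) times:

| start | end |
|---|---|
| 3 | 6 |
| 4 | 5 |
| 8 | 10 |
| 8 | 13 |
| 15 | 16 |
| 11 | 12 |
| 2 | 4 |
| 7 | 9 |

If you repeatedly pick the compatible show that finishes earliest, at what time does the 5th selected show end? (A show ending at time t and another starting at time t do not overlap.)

16

By end time: (2,4), (4,5), (3,6), (7,9), (8,10), (11,12), (8,13), (15,16).
Pick (2,4); next start ≥ 4 → (4,5); next start ≥ 5 → (7,9); next start ≥ 9 → (11,12); next start ≥ 12 → (15,16).
Selected: (2,4) (4,5) (7,9) (11,12) (15,16)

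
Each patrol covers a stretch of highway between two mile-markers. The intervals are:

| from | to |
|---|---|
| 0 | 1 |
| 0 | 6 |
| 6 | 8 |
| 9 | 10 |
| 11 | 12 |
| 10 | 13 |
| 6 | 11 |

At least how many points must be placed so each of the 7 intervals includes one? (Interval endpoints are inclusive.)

4

Sorted: [0,1] [0,6] [6,8] [9,10] [6,11] [11,12] [10,13]
{[0,1],[0,6]} hit by 1; {[6,8]} hit by 8; {[9,10],[6,11]} hit by 10; {[11,12],[10,13]} hit by 12.
Points: 1, 8, 10, 12 (4 total).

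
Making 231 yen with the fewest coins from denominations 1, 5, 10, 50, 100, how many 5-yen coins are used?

Use the largest denomination that fits, subtract, and repeat.
231 − 2×100→31 − 3×10→1 − 1×1→0
Count of 5: 0

0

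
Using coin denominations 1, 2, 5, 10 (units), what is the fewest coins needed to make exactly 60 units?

60 − 6×10→0
Total coins = 6 = 6

6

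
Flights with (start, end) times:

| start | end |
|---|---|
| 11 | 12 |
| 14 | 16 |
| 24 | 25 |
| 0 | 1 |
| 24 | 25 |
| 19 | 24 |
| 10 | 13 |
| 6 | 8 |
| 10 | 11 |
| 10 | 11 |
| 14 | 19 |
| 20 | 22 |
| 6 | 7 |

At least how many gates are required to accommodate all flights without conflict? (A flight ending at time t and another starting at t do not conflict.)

3

starts: [0, 6, 6, 10, 10, 10, 11, 14, 14, 19, 20, 24, 24]
ends:   [1, 7, 8, 11, 11, 12, 13, 16, 19, 22, 24, 25, 25]
s0→1 e1→0 s6→1 s6→2 e7→1 e8→0 s10→1 s10→2 s10→3  — peak 3.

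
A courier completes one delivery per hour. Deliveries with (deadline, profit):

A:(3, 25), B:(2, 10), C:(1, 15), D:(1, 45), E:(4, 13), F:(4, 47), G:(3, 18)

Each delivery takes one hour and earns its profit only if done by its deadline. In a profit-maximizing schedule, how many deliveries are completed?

Profit order: F=47 D=45 A=25 G=18 C=15 E=13 B=10
Assign: F→slot 4, D→slot 1, A→slot 3, G→slot 2, C skipped, E skipped, B skipped.
Slots: [1:D] [2:G] [3:A] [4:F]
4 of 7 scheduled.

4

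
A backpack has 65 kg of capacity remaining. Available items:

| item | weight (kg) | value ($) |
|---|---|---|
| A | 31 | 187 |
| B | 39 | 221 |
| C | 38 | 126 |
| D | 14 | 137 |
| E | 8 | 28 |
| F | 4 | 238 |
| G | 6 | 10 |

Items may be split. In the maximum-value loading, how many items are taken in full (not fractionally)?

3

Greedy by value/weight ratio, highest first.
Ratios (sorted): F 59.50, D 9.79, A 6.03, B 5.67, E 3.50, C 3.32, G 1.67
take F (4 @ 238); take D (14 @ 137); take A (31 @ 187); take 16/39 of B → 90.67. Capacity used 65/65.
3 item(s) taken whole; one partial (take 16/39 of B).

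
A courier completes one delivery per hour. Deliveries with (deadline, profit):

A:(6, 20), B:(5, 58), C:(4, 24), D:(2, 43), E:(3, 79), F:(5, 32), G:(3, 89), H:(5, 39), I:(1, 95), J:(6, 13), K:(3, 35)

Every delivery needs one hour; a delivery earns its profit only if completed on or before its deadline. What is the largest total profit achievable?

380

By profit: I(d1,95), G(d3,89), E(d3,79), B(d5,58), D(d2,43), H(d5,39), K(d3,35), F(d5,32), C(d4,24), A(d6,20), J(d6,13)
I→slot 1; G→slot 3; E→slot 2; B→slot 5; D skipped; H→slot 4; K skipped; F skipped; C skipped; A→slot 6; J skipped.
Profit = 95 + 79 + 89 + 39 + 58 + 20 = 380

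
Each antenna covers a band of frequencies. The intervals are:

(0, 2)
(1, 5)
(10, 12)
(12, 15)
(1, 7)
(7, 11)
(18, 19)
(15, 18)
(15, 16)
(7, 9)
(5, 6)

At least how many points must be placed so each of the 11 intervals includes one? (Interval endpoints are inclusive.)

6

Sort by right endpoint; whenever an interval is uncovered, place a point at its right end.
Sorted: [0,2] [1,5] [5,6] [1,7] [7,9] [7,11] [10,12] [12,15] [15,16] [15,18] [18,19]
{[0,2],[1,5]} hit by 2; {[5,6],[1,7]} hit by 6; {[7,9],[7,11]} hit by 9; {[10,12],[12,15]} hit by 12; {[15,16],[15,18]} hit by 16; {[18,19]} hit by 19.
Points: 2, 6, 9, 12, 16, 19 (6 total).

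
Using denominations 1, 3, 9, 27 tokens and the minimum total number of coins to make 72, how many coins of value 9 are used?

2

Use the largest denomination that fits, subtract, and repeat.
72 = 2×27 + 2×9
Count of 9: 2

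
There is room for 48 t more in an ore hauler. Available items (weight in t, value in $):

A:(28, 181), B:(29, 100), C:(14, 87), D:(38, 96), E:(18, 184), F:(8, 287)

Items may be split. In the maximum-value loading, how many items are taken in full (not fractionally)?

2

Order: F (287/8=35.88) > E (184/18=10.22) > A (181/28=6.46) > C (87/14=6.21) > B (100/29=3.45) > D (96/38=2.53)
Fill: take F (8 @ 287) → take E (18 @ 184) → take 22/28 of A → 142.21; 48/48 used.
2 item(s) taken whole; one partial (take 22/28 of A).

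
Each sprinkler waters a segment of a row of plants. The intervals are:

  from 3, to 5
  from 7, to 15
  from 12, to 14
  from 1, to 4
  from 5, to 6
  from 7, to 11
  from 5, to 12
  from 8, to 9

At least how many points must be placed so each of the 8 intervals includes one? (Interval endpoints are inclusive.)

4

Sort by right endpoint; whenever an interval is uncovered, place a point at its right end.
By right end: [1,4]  [3,5]  [5,6]  [8,9]  [7,11]  [5,12]  [12,14]  [7,15]
[1,4] uncovered → point at 4; [5,6] uncovered → point at 6; [8,9] uncovered → point at 9; [12,14] uncovered → point at 14.
Points: 4, 6, 9, 14 (4 total).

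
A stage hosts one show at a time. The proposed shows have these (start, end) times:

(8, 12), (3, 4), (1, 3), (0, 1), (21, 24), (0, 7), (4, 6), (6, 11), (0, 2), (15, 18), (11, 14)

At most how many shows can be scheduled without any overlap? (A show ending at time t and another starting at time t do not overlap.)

Sorted by end: (0,1)  (0,2)  (1,3)  (3,4)  (4,6)  (0,7)  (6,11)  (8,12)  (11,14)  (15,18)  (21,24)
take (0,1); take (1,3); take (3,4); take (4,6); take (6,11); take (11,14); take (15,18); take (21,24).
Selected 8 shows.

8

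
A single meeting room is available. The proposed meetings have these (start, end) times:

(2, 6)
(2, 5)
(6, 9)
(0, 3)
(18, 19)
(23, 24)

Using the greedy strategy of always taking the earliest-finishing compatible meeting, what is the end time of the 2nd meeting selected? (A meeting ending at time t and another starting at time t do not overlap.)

9

Greedy by earliest finish: after sorting by end time, pick each interval compatible with the last pick.
Sorted by end: (0,3)  (2,5)  (2,6)  (6,9)  (18,19)  (23,24)
take (0,3); take (6,9); take (18,19); take (23,24).
Selected: (0,3) (6,9) (18,19) (23,24)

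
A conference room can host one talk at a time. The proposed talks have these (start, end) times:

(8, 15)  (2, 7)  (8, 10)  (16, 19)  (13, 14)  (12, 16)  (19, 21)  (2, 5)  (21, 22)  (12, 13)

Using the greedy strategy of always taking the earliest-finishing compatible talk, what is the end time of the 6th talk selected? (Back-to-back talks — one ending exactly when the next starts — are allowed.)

21

Order by finish time; keep every interval that doesn't clash with the previous kept one.
Sorted by end: (2,5)  (2,7)  (8,10)  (12,13)  (13,14)  (8,15)  (12,16)  (16,19)  (19,21)  (21,22)
take (2,5); take (8,10); take (12,13); take (13,14); skip (12,16); take (16,19); take (19,21); take (21,22).
Selected: (2,5) (8,10) (12,13) (13,14) (16,19) (19,21) (21,22)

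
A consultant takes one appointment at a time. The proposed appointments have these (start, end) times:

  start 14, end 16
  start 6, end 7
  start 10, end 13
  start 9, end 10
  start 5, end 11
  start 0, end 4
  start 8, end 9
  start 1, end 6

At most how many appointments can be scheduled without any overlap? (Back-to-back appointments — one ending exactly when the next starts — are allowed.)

Sorted by end: (0,4)  (1,6)  (6,7)  (8,9)  (9,10)  (5,11)  (10,13)  (14,16)
take (0,4); take (6,7); take (8,9); take (9,10); take (10,13); take (14,16).
Selected 6 appointments.

6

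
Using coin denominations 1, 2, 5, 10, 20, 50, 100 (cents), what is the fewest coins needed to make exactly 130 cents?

3

Greedy: take as many of the largest coin as possible, then repeat with the remainder.
130 = 1×100 + 1×20 + 1×10
Total coins = 1 + 1 + 1 = 3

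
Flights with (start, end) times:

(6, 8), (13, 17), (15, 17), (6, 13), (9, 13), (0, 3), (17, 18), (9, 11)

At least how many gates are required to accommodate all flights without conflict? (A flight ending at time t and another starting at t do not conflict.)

Events (time:±→running): 0:+→1 3:-→0 6:+→1 6:+→2 8:-→1 9:+→2 9:+→3 … peak 3.

3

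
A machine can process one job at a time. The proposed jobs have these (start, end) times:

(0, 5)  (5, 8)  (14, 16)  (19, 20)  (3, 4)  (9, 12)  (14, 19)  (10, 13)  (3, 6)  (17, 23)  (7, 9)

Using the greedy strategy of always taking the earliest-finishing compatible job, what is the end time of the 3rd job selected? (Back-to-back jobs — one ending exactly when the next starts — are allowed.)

Greedy by earliest finish: after sorting by end time, pick each interval compatible with the last pick.
By end time: (3,4), (0,5), (3,6), (5,8), (7,9), (9,12), (10,13), (14,16), (14,19), (19,20), (17,23).
Pick (3,4); next start ≥ 4 → (5,8); next start ≥ 8 → (9,12); next start ≥ 12 → (14,16); next start ≥ 16 → (19,20).
Selected: (3,4) (5,8) (9,12) (14,16) (19,20)

12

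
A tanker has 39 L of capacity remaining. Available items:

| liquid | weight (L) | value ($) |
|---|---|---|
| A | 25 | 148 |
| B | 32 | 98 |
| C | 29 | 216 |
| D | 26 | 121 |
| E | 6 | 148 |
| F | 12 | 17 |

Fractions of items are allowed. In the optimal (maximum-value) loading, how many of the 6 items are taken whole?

Sort by value per unit weight and fill in that order.
Ratios (sorted): E 24.67, C 7.45, A 5.92, D 4.65, B 3.06, F 1.42
take E (6 @ 148); take C (29 @ 216); take 4/25 of A → 23.68. Capacity used 39/39.
2 item(s) taken whole; one partial (take 4/25 of A).

2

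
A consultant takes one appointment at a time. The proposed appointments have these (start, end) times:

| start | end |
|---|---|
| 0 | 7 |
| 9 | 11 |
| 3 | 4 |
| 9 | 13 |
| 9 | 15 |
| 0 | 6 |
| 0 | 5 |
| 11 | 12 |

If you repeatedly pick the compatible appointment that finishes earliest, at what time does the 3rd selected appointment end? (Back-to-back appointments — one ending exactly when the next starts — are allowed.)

12

Order by finish time; keep every interval that doesn't clash with the previous kept one.
By end time: (3,4), (0,5), (0,6), (0,7), (9,11), (11,12), (9,13), (9,15).
Pick (3,4); next start ≥ 4 → (9,11); next start ≥ 11 → (11,12).
Selected: (3,4) (9,11) (11,12)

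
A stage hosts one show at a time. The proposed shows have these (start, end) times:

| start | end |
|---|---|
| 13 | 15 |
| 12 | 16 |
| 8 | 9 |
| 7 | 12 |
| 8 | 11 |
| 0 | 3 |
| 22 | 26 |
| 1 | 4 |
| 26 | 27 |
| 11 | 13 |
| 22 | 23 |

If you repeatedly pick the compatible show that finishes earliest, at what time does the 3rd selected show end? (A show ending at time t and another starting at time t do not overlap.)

By end time: (0,3), (1,4), (8,9), (8,11), (7,12), (11,13), (13,15), (12,16), (22,23), (22,26), (26,27).
Pick (0,3); next start ≥ 3 → (8,9); next start ≥ 9 → (11,13); next start ≥ 13 → (13,15); next start ≥ 15 → (22,23); next start ≥ 23 → (26,27).
Selected: (0,3) (8,9) (11,13) (13,15) (22,23) (26,27)

13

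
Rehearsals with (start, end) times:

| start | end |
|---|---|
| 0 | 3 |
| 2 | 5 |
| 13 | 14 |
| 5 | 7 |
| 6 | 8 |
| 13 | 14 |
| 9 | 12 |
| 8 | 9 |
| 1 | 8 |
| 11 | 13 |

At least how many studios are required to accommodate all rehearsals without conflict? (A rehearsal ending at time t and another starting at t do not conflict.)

Events (time:±→running): 0:+→1 1:+→2 2:+→3 … peak 3.

3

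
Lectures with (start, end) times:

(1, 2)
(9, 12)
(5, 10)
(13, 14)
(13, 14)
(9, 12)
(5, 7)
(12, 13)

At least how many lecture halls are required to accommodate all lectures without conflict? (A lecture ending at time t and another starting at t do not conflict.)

starts: [1, 5, 5, 9, 9, 12, 13, 13]
ends:   [2, 7, 10, 12, 12, 13, 14, 14]
s1→1 e2→0 s5→1 s5→2 e7→1 s9→2 s9→3  — peak 3.

3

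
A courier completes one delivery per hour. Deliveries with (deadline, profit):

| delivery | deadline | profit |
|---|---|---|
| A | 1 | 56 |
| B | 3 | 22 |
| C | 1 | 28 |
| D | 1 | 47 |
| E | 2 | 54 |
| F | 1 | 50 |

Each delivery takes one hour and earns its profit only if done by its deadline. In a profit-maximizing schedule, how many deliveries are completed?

3

Profit order: A=56 E=54 F=50 D=47 C=28 B=22
Assign: A→slot 1, E→slot 2, F skipped, D skipped, C skipped, B→slot 3.
Slots: [1:A] [2:E] [3:B]
3 of 6 scheduled.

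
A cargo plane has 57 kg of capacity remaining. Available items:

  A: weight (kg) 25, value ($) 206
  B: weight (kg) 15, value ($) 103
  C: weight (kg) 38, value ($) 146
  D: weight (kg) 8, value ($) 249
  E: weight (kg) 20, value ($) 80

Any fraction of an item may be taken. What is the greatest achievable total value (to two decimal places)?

Sort by value per unit weight and fill in that order.
Order: D (249/8=31.12) > A (206/25=8.24) > B (103/15=6.87) > E (80/20=4.00) > C (146/38=3.84)
Fill: take D (8 @ 249) → take A (25 @ 206) → take B (15 @ 103) → take 9/20 of E → 36.00; 57/57 used.
Total value = 594.00

594.00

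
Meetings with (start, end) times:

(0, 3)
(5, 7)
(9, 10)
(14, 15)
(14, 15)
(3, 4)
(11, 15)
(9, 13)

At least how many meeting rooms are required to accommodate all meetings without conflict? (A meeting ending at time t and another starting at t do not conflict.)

3

Events (time:±→running): 0:+→1 3:-→0 3:+→1 4:-→0 5:+→1 7:-→0 9:+→1 9:+→2 10:-→1 11:+→2 13:-→1 14:+→2 14:+→3 … peak 3.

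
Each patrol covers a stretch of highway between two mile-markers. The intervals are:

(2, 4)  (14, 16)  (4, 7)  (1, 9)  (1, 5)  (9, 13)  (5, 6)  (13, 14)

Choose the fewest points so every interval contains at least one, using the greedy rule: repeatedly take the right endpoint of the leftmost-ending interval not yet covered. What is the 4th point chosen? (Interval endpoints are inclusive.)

16

Process intervals by earliest right end; each time one isn't hit yet, stab at its right endpoint.
Sorted: [2,4] [1,5] [5,6] [4,7] [1,9] [9,13] [13,14] [14,16]
{[2,4],[1,5]} hit by 4; {[5,6],[4,7],[1,9]} hit by 6; {[9,13],[13,14]} hit by 13; {[14,16]} hit by 16.
Points: 4, 6, 13, 16 (4 total).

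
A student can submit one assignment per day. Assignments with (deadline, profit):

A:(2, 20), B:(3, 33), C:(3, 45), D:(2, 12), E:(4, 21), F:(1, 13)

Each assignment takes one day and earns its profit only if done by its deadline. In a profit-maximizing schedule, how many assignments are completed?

Take jobs in profit order; each goes to the latest open slot no later than its deadline.
By profit: C(d3,45), B(d3,33), E(d4,21), A(d2,20), F(d1,13), D(d2,12)
C→slot 3; B→slot 2; E→slot 4; A→slot 1; F skipped; D skipped.
4 of 6 scheduled.

4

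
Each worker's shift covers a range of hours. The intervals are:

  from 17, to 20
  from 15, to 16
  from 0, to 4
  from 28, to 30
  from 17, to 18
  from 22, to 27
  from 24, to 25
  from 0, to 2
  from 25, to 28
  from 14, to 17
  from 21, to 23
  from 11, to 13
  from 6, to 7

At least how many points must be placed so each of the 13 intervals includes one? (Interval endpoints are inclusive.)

8

By right end: [0,2]  [0,4]  [6,7]  [11,13]  [15,16]  [14,17]  [17,18]  [17,20]  [21,23]  [24,25]  [22,27]  [25,28]  [28,30]
[0,2] uncovered → point at 2; [6,7] uncovered → point at 7; [11,13] uncovered → point at 13; [15,16] uncovered → point at 16; [17,18] uncovered → point at 18; [21,23] uncovered → point at 23; [24,25] uncovered → point at 25; [28,30] uncovered → point at 30.
Points: 2, 7, 13, 16, 18, 23, 25, 30 (8 total).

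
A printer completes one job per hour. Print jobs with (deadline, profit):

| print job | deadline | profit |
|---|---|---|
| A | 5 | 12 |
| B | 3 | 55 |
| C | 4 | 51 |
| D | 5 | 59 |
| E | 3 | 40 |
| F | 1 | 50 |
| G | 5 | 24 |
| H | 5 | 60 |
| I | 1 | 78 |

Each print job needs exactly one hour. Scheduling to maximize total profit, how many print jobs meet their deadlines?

Sort by profit descending; place each in the latest free slot ≤ its deadline.
By profit: I(d1,78), H(d5,60), D(d5,59), B(d3,55), C(d4,51), F(d1,50), E(d3,40), G(d5,24), A(d5,12)
I→slot 1; H→slot 5; D→slot 4; B→slot 3; C→slot 2; F skipped; E skipped; G skipped; A skipped.
5 of 9 scheduled.

5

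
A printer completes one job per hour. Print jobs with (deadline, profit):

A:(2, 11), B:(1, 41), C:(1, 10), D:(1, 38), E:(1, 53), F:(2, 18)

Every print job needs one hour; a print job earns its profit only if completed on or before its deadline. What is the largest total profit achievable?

Profit order: E=53 B=41 D=38 F=18 A=11 C=10
Assign: E→slot 1, B skipped, D skipped, F→slot 2, A skipped, C skipped.
Slots: [1:E] [2:F]
Profit = 53 + 18 = 71

71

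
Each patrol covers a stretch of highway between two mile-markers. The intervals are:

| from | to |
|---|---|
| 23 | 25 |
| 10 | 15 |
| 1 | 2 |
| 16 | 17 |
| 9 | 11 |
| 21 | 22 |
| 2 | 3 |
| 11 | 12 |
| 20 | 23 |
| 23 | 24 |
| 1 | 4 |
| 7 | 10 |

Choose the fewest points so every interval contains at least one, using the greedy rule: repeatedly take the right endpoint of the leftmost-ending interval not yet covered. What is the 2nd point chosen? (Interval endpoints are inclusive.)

Sort by right endpoint; whenever an interval is uncovered, place a point at its right end.
Sorted: [1,2] [2,3] [1,4] [7,10] [9,11] [11,12] [10,15] [16,17] [21,22] [20,23] [23,24] [23,25]
{[1,2],[2,3],[1,4]} hit by 2; {[7,10],[9,11]} hit by 10; {[11,12],[10,15]} hit by 12; {[16,17]} hit by 17; {[21,22],[20,23]} hit by 22; {[23,24],[23,25]} hit by 24.
Points: 2, 10, 12, 17, 22, 24 (6 total).

10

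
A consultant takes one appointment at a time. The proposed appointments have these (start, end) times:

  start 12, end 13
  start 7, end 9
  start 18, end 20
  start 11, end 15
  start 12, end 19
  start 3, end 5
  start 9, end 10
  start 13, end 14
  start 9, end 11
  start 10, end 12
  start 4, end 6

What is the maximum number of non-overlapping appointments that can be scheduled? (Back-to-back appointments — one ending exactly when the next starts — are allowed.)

7

Sorted by end: (3,5)  (4,6)  (7,9)  (9,10)  (9,11)  (10,12)  (12,13)  (13,14)  (11,15)  (12,19)  (18,20)
take (3,5); skip (4,6); take (7,9); take (9,10); take (10,12); take (12,13); take (13,14); take (18,20).
Selected 7 appointments.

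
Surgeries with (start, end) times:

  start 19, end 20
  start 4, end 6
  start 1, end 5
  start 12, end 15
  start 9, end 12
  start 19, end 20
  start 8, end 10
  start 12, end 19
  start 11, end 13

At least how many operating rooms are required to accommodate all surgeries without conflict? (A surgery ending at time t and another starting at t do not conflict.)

Events (time:±→running): 1:+→1 4:+→2 5:-→1 6:-→0 8:+→1 9:+→2 10:-→1 11:+→2 12:-→1 12:+→2 12:+→3 … peak 3.

3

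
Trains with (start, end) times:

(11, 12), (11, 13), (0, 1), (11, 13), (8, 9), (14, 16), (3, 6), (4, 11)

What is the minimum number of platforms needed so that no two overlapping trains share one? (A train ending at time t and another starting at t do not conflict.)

3

Events (time:±→running): 0:+→1 1:-→0 3:+→1 4:+→2 6:-→1 8:+→2 9:-→1 11:-→0 11:+→1 11:+→2 11:+→3 … peak 3.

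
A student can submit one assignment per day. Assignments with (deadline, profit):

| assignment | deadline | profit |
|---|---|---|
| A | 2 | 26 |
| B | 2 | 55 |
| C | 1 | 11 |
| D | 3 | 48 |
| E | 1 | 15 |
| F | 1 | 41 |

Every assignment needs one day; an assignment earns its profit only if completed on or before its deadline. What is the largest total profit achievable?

Sort by profit descending; place each in the latest free slot ≤ its deadline.
By profit: B(d2,55), D(d3,48), F(d1,41), A(d2,26), E(d1,15), C(d1,11)
B→slot 2; D→slot 3; F→slot 1; A skipped; E skipped; C skipped.
Profit = 41 + 55 + 48 = 144

144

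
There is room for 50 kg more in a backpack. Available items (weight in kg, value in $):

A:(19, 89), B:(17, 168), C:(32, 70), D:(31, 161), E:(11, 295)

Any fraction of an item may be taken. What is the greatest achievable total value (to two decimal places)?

577.26

Order: E (295/11=26.82) > B (168/17=9.88) > D (161/31=5.19) > A (89/19=4.68) > C (70/32=2.19)
Fill: take E (11 @ 295) → take B (17 @ 168) → take 22/31 of D → 114.26; 50/50 used.
Total value = 577.26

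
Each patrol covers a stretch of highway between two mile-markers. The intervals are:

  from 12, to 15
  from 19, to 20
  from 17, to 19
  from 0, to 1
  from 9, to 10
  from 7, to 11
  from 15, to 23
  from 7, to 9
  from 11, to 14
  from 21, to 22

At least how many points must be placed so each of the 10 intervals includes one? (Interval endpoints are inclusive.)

Sorted: [0,1] [7,9] [9,10] [7,11] [11,14] [12,15] [17,19] [19,20] [21,22] [15,23]
{[0,1]} hit by 1; {[7,9],[9,10],[7,11]} hit by 9; {[11,14],[12,15]} hit by 14; {[17,19],[19,20]} hit by 19; {[21,22],[15,23]} hit by 22.
Points: 1, 9, 14, 19, 22 (5 total).

5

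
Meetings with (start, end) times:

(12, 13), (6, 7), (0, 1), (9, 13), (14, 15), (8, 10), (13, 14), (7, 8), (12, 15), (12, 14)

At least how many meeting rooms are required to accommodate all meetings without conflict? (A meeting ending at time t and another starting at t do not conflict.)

Count concurrent intervals with a sweep; the peak is the room count.
Events (time:±→running): 0:+→1 1:-→0 6:+→1 7:-→0 7:+→1 8:-→0 8:+→1 9:+→2 10:-→1 12:+→2 12:+→3 12:+→4 … peak 4.

4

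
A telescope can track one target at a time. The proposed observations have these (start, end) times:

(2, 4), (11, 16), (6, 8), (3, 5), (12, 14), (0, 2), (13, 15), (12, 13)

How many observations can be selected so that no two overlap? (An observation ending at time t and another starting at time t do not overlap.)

5

Sort by end time and greedily take each interval whose start is ≥ the last chosen end.
Sorted by end: (0,2)  (2,4)  (3,5)  (6,8)  (12,13)  (12,14)  (13,15)  (11,16)
take (0,2); take (2,4); skip (3,5); take (6,8); take (12,13); take (13,15); skip (11,16).
Selected 5 observations.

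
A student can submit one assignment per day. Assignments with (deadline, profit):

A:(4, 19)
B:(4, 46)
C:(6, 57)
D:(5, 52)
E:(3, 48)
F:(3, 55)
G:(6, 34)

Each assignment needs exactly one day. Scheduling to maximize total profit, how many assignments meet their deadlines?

6

By profit: C(d6,57), F(d3,55), D(d5,52), E(d3,48), B(d4,46), G(d6,34), A(d4,19)
C→slot 6; F→slot 3; D→slot 5; E→slot 2; B→slot 4; G→slot 1; A skipped.
6 of 7 scheduled.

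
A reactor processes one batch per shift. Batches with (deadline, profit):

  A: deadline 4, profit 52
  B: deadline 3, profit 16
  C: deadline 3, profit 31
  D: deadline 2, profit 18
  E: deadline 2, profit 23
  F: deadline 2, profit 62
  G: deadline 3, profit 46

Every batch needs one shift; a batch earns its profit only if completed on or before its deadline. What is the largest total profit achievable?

191

Take jobs in profit order; each goes to the latest open slot no later than its deadline.
Profit order: F=62 A=52 G=46 C=31 E=23 D=18 B=16
Assign: F→slot 2, A→slot 4, G→slot 3, C→slot 1, E skipped, D skipped, B skipped.
Slots: [1:C] [2:F] [3:G] [4:A]
Profit = 31 + 62 + 46 + 52 = 191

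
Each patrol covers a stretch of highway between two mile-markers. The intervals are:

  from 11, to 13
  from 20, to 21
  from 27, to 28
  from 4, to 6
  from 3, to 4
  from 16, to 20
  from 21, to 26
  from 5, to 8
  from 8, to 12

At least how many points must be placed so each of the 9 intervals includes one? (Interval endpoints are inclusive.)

6

Process intervals by earliest right end; each time one isn't hit yet, stab at its right endpoint.
By right end: [3,4]  [4,6]  [5,8]  [8,12]  [11,13]  [16,20]  [20,21]  [21,26]  [27,28]
[3,4] uncovered → point at 4; [5,8] uncovered → point at 8; [11,13] uncovered → point at 13; [16,20] uncovered → point at 20; [21,26] uncovered → point at 26; [27,28] uncovered → point at 28.
Points: 4, 8, 13, 20, 26, 28 (6 total).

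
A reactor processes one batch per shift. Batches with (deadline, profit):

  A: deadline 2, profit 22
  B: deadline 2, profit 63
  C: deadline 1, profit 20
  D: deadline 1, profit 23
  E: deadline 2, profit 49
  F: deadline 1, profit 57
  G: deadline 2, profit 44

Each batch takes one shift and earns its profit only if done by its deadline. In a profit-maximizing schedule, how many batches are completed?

2

Take jobs in profit order; each goes to the latest open slot no later than its deadline.
Profit order: B=63 F=57 E=49 G=44 D=23 A=22 C=20
Assign: B→slot 2, F→slot 1, E skipped, G skipped, D skipped, A skipped, C skipped.
Slots: [1:F] [2:B]
2 of 7 scheduled.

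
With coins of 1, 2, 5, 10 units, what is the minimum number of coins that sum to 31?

Greedy: take as many of the largest coin as possible, then repeat with the remainder.
31 − 3×10→1 − 1×1→0
Total coins = 3 + 1 = 4

4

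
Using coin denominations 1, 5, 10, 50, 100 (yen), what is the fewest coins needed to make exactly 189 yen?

10

Greedy: take as many of the largest coin as possible, then repeat with the remainder.
189 − 1×100→89 − 1×50→39 − 3×10→9 − 1×5→4 − 4×1→0
Total coins = 1 + 1 + 3 + 1 + 4 = 10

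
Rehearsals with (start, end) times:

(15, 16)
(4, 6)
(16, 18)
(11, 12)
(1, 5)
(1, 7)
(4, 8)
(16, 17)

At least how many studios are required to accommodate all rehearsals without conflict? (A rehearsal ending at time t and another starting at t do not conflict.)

Count concurrent intervals with a sweep; the peak is the room count.
starts: [1, 1, 4, 4, 11, 15, 16, 16]
ends:   [5, 6, 7, 8, 12, 16, 17, 18]
s1→1 s1→2 s4→3 s4→4  — peak 4.

4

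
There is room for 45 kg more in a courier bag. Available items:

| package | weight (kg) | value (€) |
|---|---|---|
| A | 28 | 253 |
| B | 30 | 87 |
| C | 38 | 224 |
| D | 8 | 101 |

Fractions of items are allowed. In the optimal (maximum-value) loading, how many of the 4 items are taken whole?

Order: D (101/8=12.62) > A (253/28=9.04) > C (224/38=5.89) > B (87/30=2.90)
Fill: take D (8 @ 101) → take A (28 @ 253) → take 9/38 of C → 53.05; 45/45 used.
2 item(s) taken whole; one partial (take 9/38 of C).

2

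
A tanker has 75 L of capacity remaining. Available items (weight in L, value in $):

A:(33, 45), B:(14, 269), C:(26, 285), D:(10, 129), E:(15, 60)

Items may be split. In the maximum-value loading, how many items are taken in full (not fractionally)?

Greedy by value/weight ratio, highest first.
Ratios (sorted): B 19.21, D 12.90, C 10.96, E 4.00, A 1.36
take B (14 @ 269); take D (10 @ 129); take C (26 @ 285); take E (15 @ 60); take 10/33 of A → 13.64. Capacity used 75/75.
4 item(s) taken whole; one partial (take 10/33 of A).

4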